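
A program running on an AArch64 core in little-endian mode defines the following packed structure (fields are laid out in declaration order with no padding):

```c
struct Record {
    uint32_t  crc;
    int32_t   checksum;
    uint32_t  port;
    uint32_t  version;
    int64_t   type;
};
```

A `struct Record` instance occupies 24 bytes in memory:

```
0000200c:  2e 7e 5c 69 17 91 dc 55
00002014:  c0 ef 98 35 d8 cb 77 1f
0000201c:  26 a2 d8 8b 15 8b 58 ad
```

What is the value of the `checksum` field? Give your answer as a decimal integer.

1440518423

`checksum` follows `crc` (4 bytes), so it starts at byte offset 4 and occupies 4 bytes.
Bytes at offsets 4..7: 17 91 DC 55.
Little-endian: lowest address holds the least-significant byte.
Reassemble most-significant byte first: 55 DC 91 17 → 0x55DC9117.
0x55DC9117 = 1440518423.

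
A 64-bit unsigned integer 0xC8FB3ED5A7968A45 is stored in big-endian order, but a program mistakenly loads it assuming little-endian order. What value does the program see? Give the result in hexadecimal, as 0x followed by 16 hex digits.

0x458A96A7D53EFBC8

Stored big-endian, the bytes at ascending addresses are C8 FB 3E D5 A7 96 8A 45.
Read back as little-endian, the first byte is least significant, giving 0x458A96A7D53EFBC8.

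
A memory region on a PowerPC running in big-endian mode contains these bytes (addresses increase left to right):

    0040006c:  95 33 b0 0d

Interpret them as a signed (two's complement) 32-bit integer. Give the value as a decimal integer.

-1791774707

In big-endian order the high byte comes first in memory.
The bytes are already most-significant first: 0x9533B00D.
Top bit is set, so as a signed 32-bit value this is 0x9533B00D − 2^32 = -1791774707.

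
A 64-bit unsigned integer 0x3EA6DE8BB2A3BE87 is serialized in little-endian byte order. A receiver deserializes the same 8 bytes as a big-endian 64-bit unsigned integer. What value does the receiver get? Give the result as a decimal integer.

9781435427941426750

Stored little-endian, the bytes at ascending addresses are 87 BE A3 B2 8B DE A6 3E.
Read back as big-endian, the last byte is least significant, giving 0x87BEA3B28BDEA63E.
0x87BEA3B28BDEA63E = 9781435427941426750.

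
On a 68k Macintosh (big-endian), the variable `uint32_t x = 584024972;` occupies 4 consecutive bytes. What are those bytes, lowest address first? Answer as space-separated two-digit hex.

584024972 in hexadecimal, padded to 32 bits, is 0x22CF838C.
Split into bytes (most-significant first): 22 CF 83 8C.
In big-endian order the high byte comes first in memory.
So the memory order matches the most-significant-first order: 22 CF 83 8C.

22 CF 83 8C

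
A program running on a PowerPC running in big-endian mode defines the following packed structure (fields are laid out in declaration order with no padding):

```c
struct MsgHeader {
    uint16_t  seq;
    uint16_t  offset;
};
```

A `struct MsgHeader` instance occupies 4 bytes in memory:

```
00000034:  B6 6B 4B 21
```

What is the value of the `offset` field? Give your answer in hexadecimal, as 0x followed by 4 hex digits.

`offset` follows `seq` (2 bytes), so it starts at byte offset 2 and occupies 2 bytes.
Bytes at offsets 2..3: 4B 21.
Big-endian: lowest address holds the most-significant byte.
The bytes are already most-significant first: 0x4B21.

0x4B21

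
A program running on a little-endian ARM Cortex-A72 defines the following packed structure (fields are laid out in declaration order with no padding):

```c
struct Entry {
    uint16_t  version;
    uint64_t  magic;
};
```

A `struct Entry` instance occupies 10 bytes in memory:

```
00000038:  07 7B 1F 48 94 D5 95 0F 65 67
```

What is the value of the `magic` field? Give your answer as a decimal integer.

`magic` follows `version` (2 bytes), so it starts at byte offset 2 and occupies 8 bytes.
Bytes at offsets 2..9: 1F 48 94 D5 95 0F 65 67.
In little-endian order the low byte comes first in memory.
Reassemble most-significant byte first: 67 65 0F 95 D5 94 48 1F → 0x67650F95D594481F.
0x67650F95D594481F = 7450378294762162207.

7450378294762162207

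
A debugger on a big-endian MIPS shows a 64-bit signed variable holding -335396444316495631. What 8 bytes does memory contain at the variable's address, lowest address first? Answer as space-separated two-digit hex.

Two's complement of -335396444316495631 in 64 bits: 335396444316495631 = 0x04A7914A0269EF0F; invert → 0xFB586EB5FD9610F0; add 1 → 0xFB586EB5FD9610F1.
Split into bytes (most-significant first): FB 58 6E B5 FD 96 10 F1.
Big-endian stores the most-significant byte at the lowest address.
So the memory order matches the most-significant-first order: FB 58 6E B5 FD 96 10 F1.

FB 58 6E B5 FD 96 10 F1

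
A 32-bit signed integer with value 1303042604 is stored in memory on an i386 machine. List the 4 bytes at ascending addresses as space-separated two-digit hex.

1303042604 in hexadecimal, padded to 32 bits, is 0x4DAADA2C.
Split into bytes (most-significant first): 4D AA DA 2C.
In little-endian order the low byte comes first in memory.
So at ascending addresses the bytes are 2C DA AA 4D.

2C DA AA 4D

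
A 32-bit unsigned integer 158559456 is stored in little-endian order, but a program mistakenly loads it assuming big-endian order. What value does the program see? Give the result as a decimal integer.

158559456 in 32-bit hexadecimal is 0x09736CE0.
Stored little-endian, the bytes at ascending addresses are E0 6C 73 09.
Read back as big-endian, the last byte is least significant, giving 0xE06C7309.
0xE06C7309 = 3765203721.

3765203721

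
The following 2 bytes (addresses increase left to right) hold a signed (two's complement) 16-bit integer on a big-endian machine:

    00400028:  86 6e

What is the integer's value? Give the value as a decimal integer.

-31122

Big-endian: lowest address holds the most-significant byte.
The bytes are already most-significant first: 0x866E.
Top bit is set, so as a signed 16-bit value this is 0x866E − 2^16 = -31122.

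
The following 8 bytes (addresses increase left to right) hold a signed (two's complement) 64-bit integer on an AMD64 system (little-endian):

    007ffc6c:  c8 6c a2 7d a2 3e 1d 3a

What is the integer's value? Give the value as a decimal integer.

Little-endian: lowest address holds the least-significant byte.
Reassemble most-significant byte first: 3A 1D 3E A2 7D A2 6C C8 → 0x3A1D3EA27DA26CC8.
0x3A1D3EA27DA26CC8 = 4187572096137850056.

4187572096137850056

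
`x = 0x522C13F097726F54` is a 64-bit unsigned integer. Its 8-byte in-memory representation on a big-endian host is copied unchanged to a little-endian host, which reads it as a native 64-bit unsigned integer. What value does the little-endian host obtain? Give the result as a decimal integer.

Stored big-endian, the bytes at ascending addresses are 52 2C 13 F0 97 72 6F 54.
Read back as little-endian, the first byte is least significant, giving 0x546F7297F0132C52.
0x546F7297F0132C52 = 6084207618494245970.

6084207618494245970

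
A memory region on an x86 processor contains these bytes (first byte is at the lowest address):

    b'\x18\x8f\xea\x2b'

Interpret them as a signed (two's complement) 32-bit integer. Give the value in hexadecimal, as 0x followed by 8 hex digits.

Little-endian: lowest address holds the least-significant byte.
Reassemble most-significant byte first: 2B EA 8F 18 → 0x2BEA8F18.

0x2BEA8F18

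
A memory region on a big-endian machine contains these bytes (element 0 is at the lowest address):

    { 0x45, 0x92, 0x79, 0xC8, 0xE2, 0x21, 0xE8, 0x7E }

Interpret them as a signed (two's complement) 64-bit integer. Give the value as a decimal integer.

5013203238911076478

Big-endian stores the most-significant byte at the lowest address.
The bytes are already most-significant first: 0x459279C8E221E87E.
0x459279C8E221E87E = 5013203238911076478.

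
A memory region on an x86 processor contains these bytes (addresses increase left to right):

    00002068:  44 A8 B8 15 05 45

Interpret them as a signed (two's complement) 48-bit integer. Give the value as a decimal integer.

Little-endian: lowest address holds the least-significant byte.
Reassemble most-significant byte first: 45 05 15 B8 A8 44 → 0x450515B8A844.
0x450515B8A844 = 75888141576260.

75888141576260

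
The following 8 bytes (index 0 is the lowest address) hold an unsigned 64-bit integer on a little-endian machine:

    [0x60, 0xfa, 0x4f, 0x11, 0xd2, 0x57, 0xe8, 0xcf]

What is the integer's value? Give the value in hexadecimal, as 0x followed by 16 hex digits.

0xCFE857D2114FFA60

In little-endian order the low byte comes first in memory.
Reassemble most-significant byte first: CF E8 57 D2 11 4F FA 60 → 0xCFE857D2114FFA60.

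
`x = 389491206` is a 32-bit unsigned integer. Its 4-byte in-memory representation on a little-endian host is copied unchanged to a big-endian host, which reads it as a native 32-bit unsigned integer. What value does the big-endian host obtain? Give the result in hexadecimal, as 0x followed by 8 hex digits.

0x062A3717

389491206 in 32-bit hexadecimal is 0x17372A06.
Stored little-endian, the bytes at ascending addresses are 06 2A 37 17.
Read back as big-endian, the last byte is least significant, giving 0x062A3717.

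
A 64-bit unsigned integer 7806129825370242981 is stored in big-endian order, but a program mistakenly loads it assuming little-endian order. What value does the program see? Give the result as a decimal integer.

11925468796307985516

7806129825370242981 in 64-bit hexadecimal is 0x6C54F1B7AFC67FA5.
Stored big-endian, the bytes at ascending addresses are 6C 54 F1 B7 AF C6 7F A5.
Read back as little-endian, the first byte is least significant, giving 0xA57FC6AFB7F1546C.
0xA57FC6AFB7F1546C = 11925468796307985516.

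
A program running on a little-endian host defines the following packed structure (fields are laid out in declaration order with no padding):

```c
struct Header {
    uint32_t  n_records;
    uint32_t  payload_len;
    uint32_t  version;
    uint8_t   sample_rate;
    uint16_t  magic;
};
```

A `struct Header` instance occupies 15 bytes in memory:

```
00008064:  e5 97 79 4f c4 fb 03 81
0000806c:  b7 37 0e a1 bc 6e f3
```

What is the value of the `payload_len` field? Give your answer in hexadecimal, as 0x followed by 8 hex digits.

0x8103FBC4

`payload_len` follows `n_records` (4 bytes), so it starts at byte offset 4 and occupies 4 bytes.
Bytes at offsets 4..7: C4 FB 03 81.
Little-endian: lowest address holds the least-significant byte.
Reassemble most-significant byte first: 81 03 FB C4 → 0x8103FBC4.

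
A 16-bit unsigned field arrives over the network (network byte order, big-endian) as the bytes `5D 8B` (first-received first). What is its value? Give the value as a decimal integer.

23947

Big-endian stores the most-significant byte at the lowest address.
The bytes are already most-significant first: 0x5D8B.
0x5D8B = 23947.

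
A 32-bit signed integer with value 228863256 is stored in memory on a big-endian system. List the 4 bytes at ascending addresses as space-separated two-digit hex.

228863256 in hexadecimal, padded to 32 bits, is 0x0DA42D18.
Split into bytes (most-significant first): 0D A4 2D 18.
In big-endian order the high byte comes first in memory.
So the memory order matches the most-significant-first order: 0D A4 2D 18.

0D A4 2D 18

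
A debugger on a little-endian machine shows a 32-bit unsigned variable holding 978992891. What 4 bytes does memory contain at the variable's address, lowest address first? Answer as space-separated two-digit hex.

978992891 in hexadecimal, padded to 32 bits, is 0x3A5A3EFB.
Split into bytes (most-significant first): 3A 5A 3E FB.
In little-endian order the low byte comes first in memory.
So at ascending addresses the bytes are FB 3E 5A 3A.

FB 3E 5A 3A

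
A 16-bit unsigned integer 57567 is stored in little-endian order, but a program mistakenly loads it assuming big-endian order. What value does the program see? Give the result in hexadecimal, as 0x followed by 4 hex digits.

0xDFE0

57567 in 16-bit hexadecimal is 0xE0DF.
Stored little-endian, the bytes at ascending addresses are DF E0.
Read back as big-endian, the last byte is least significant, giving 0xDFE0.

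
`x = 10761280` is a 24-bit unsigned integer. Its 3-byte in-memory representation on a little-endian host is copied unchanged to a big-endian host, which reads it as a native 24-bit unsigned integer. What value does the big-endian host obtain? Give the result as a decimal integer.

10761280 in 24-bit hexadecimal is 0xA43440.
Stored little-endian, the bytes at ascending addresses are 40 34 A4.
Read back as big-endian, the last byte is least significant, giving 0x4034A4.
0x4034A4 = 4207780.

4207780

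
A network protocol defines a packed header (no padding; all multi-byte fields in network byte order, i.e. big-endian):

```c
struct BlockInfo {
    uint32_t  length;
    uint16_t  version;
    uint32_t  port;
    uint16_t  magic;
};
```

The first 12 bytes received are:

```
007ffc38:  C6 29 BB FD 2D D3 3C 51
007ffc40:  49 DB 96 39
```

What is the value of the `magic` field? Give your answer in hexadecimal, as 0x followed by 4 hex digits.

`magic` follows `length` (4 B), `version` (2 B), `port` (4 B), so it starts at offset 4 + 2 + 4 = 10 and occupies 2 bytes.
Bytes at offsets 10..11: 96 39.
In big-endian order the high byte comes first in memory.
The bytes are already most-significant first: 0x9639.

0x9639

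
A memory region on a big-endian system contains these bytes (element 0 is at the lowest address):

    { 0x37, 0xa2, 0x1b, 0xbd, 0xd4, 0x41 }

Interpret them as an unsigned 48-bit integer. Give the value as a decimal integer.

Big-endian stores the most-significant byte at the lowest address.
The bytes are already most-significant first: 0x37A21BBDD441.
0x37A21BBDD441 = 61169389655105.

61169389655105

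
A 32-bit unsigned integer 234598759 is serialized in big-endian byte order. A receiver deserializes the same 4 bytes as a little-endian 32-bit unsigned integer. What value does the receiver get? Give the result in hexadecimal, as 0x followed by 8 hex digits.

0x67B1FB0D

234598759 in 32-bit hexadecimal is 0x0DFBB167.
Stored big-endian, the bytes at ascending addresses are 0D FB B1 67.
Read back as little-endian, the first byte is least significant, giving 0x67B1FB0D.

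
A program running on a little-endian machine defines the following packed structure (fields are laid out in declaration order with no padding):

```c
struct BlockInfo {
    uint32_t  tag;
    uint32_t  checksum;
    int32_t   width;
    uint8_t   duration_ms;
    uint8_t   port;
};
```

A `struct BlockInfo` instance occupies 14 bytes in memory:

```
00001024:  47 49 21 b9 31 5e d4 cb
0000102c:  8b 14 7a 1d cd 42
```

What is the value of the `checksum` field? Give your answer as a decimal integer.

`checksum` follows `tag` (4 bytes), so it starts at byte offset 4 and occupies 4 bytes.
Bytes at offsets 4..7: 31 5E D4 CB.
Little-endian stores the least-significant byte at the lowest address.
Reassemble most-significant byte first: CB D4 5E 31 → 0xCBD45E31.
0xCBD45E31 = 3419692593.

3419692593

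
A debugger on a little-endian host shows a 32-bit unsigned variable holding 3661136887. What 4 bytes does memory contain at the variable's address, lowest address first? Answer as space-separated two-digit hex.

F7 83 38 DA

3661136887 in hexadecimal, padded to 32 bits, is 0xDA3883F7.
Split into bytes (most-significant first): DA 38 83 F7.
Little-endian: lowest address holds the least-significant byte.
So at ascending addresses the bytes are F7 83 38 DA.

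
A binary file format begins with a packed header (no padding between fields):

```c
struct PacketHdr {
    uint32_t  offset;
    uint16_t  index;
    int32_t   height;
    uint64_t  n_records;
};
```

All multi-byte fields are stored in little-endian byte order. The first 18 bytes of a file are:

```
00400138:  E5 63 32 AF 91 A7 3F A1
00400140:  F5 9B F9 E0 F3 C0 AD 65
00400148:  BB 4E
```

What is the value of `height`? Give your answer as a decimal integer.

-1678401217

`height` follows `offset` (4 B), `index` (2 B), so it starts at offset 4 + 2 = 6 and occupies 4 bytes.
Bytes at offsets 6..9: 3F A1 F5 9B.
Little-endian stores the least-significant byte at the lowest address.
Reassemble most-significant byte first: 9B F5 A1 3F → 0x9BF5A13F.
Top bit is set, so as a signed 32-bit value this is 0x9BF5A13F − 2^32 = -1678401217.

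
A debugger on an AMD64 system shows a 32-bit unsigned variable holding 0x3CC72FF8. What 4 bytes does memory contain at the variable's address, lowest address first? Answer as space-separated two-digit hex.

Split into bytes (most-significant first): 3C C7 2F F8.
In little-endian order the low byte comes first in memory.
So at ascending addresses the bytes are F8 2F C7 3C.

F8 2F C7 3C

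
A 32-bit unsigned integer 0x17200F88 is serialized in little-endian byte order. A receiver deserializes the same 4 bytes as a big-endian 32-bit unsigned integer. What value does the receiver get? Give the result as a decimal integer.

Stored little-endian, the bytes at ascending addresses are 88 0F 20 17.
Read back as big-endian, the last byte is least significant, giving 0x880F2017.
0x880F2017 = 2282692631.

2282692631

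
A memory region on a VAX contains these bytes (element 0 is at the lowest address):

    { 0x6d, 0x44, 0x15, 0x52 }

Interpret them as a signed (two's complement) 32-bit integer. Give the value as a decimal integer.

In little-endian order the low byte comes first in memory.
Reassemble most-significant byte first: 52 15 44 6D → 0x5215446D.
0x5215446D = 1377125485.

1377125485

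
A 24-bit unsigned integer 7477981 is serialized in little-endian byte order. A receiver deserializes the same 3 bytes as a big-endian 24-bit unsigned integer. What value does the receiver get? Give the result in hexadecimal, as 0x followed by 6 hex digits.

0xDD1A72

7477981 in 24-bit hexadecimal is 0x721ADD.
Stored little-endian, the bytes at ascending addresses are DD 1A 72.
Read back as big-endian, the last byte is least significant, giving 0xDD1A72.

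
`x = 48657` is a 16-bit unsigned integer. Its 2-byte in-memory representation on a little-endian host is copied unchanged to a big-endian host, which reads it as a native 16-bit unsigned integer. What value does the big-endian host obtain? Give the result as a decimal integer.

48657 in 16-bit hexadecimal is 0xBE11.
Stored little-endian, the bytes at ascending addresses are 11 BE.
Read back as big-endian, the last byte is least significant, giving 0x11BE.
0x11BE = 4542.

4542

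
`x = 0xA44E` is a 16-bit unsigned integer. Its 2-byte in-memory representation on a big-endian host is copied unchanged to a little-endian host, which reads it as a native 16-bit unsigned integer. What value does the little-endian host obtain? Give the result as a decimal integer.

20132

Stored big-endian, the bytes at ascending addresses are A4 4E.
Read back as little-endian, the first byte is least significant, giving 0x4EA4.
0x4EA4 = 20132.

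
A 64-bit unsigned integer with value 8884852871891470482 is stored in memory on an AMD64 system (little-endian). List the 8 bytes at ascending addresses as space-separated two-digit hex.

92 48 B3 EE 9C 56 4D 7B

8884852871891470482 in hexadecimal, padded to 64 bits, is 0x7B4D569CEEB34892.
Split into bytes (most-significant first): 7B 4D 56 9C EE B3 48 92.
Little-endian: lowest address holds the least-significant byte.
So at ascending addresses the bytes are 92 48 B3 EE 9C 56 4D 7B.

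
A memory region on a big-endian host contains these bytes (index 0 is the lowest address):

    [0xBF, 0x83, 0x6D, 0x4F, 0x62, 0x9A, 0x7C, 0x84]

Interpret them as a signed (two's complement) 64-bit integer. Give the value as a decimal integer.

-4646750202792084348

Big-endian: lowest address holds the most-significant byte.
The bytes are already most-significant first: 0xBF836D4F629A7C84.
Top bit is set, so as a signed 64-bit value this is 0xBF836D4F629A7C84 − 2^64 = -4646750202792084348.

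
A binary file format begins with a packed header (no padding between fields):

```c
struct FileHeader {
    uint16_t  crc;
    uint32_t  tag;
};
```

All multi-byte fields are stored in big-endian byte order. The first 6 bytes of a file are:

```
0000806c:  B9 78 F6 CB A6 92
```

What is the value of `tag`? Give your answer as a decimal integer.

`tag` follows `crc` (2 bytes), so it starts at byte offset 2 and occupies 4 bytes.
Bytes at offsets 2..5: F6 CB A6 92.
In big-endian order the high byte comes first in memory.
The bytes are already most-significant first: 0xF6CBA692.
0xF6CBA692 = 4140541586.

4140541586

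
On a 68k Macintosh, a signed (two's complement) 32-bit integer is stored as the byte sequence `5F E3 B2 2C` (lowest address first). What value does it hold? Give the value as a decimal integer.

Big-endian stores the most-significant byte at the lowest address.
The bytes are already most-significant first: 0x5FE3B22C.
0x5FE3B22C = 1608757804.

1608757804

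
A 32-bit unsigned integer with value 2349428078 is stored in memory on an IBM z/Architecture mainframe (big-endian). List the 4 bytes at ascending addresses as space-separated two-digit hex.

2349428078 in hexadecimal, padded to 32 bits, is 0x8C096D6E.
Split into bytes (most-significant first): 8C 09 6D 6E.
Big-endian: lowest address holds the most-significant byte.
So the memory order matches the most-significant-first order: 8C 09 6D 6E.

8C 09 6D 6E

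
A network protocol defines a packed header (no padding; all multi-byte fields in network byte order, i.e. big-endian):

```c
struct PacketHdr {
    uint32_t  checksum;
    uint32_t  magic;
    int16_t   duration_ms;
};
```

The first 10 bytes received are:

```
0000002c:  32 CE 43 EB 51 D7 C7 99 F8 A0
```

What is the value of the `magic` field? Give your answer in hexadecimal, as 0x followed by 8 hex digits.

`magic` follows `checksum` (4 bytes), so it starts at byte offset 4 and occupies 4 bytes.
Bytes at offsets 4..7: 51 D7 C7 99.
Big-endian: lowest address holds the most-significant byte.
The bytes are already most-significant first: 0x51D7C799.

0x51D7C799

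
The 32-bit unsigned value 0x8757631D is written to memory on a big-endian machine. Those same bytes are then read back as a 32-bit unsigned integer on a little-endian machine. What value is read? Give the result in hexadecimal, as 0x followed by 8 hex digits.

Stored big-endian, the bytes at ascending addresses are 87 57 63 1D.
Read back as little-endian, the first byte is least significant, giving 0x1D635787.

0x1D635787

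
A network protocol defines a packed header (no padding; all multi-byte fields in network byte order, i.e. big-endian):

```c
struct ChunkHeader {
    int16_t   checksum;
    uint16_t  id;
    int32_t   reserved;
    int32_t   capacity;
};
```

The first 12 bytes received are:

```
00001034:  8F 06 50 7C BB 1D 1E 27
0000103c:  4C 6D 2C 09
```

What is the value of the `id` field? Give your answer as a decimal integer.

20604

`id` follows `checksum` (2 bytes), so it starts at byte offset 2 and occupies 2 bytes.
Bytes at offsets 2..3: 50 7C.
In big-endian order the high byte comes first in memory.
The bytes are already most-significant first: 0x507C.
0x507C = 20604.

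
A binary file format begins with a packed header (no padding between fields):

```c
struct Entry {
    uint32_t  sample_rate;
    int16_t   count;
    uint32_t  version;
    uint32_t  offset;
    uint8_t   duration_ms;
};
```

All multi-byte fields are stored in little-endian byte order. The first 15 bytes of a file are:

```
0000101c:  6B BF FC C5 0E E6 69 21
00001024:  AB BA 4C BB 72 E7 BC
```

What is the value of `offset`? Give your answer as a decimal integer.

3883055948

`offset` follows `sample_rate` (4 B), `count` (2 B), `version` (4 B), so it starts at offset 4 + 2 + 4 = 10 and occupies 4 bytes.
Bytes at offsets 10..13: 4C BB 72 E7.
In little-endian order the low byte comes first in memory.
Reassemble most-significant byte first: E7 72 BB 4C → 0xE772BB4C.
0xE772BB4C = 3883055948.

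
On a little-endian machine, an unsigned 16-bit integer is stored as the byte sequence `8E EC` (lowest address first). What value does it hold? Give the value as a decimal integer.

60558

Little-endian stores the least-significant byte at the lowest address.
Reassemble most-significant byte first: EC 8E → 0xEC8E.
0xEC8E = 60558.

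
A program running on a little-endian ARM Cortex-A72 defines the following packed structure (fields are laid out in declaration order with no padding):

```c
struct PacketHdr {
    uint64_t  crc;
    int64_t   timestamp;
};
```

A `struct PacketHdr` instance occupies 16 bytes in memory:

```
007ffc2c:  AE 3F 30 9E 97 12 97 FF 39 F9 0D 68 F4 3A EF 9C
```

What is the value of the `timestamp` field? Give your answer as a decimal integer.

-7138422062966769351

`timestamp` follows `crc` (8 bytes), so it starts at byte offset 8 and occupies 8 bytes.
Bytes at offsets 8..15: 39 F9 0D 68 F4 3A EF 9C.
Little-endian stores the least-significant byte at the lowest address.
Reassemble most-significant byte first: 9C EF 3A F4 68 0D F9 39 → 0x9CEF3AF4680DF939.
Top bit is set, so as a signed 64-bit value this is 0x9CEF3AF4680DF939 − 2^64 = -7138422062966769351.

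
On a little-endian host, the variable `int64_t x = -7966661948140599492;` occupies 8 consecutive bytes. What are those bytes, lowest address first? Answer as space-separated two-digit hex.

3C 47 75 D7 2A BB 70 91

Two's complement of -7966661948140599492 in 64 bits: 7966661948140599492 = 0x6E8F44D5288AB8C4; invert → 0x9170BB2AD775473B; add 1 → 0x9170BB2AD775473C.
Split into bytes (most-significant first): 91 70 BB 2A D7 75 47 3C.
In little-endian order the low byte comes first in memory.
So at ascending addresses the bytes are 3C 47 75 D7 2A BB 70 91.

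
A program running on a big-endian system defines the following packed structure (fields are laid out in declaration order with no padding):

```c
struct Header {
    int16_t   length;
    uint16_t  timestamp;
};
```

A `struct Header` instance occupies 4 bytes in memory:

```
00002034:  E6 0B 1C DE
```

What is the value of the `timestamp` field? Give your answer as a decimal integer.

`timestamp` follows `length` (2 bytes), so it starts at byte offset 2 and occupies 2 bytes.
Bytes at offsets 2..3: 1C DE.
In big-endian order the high byte comes first in memory.
The bytes are already most-significant first: 0x1CDE.
0x1CDE = 7390.

7390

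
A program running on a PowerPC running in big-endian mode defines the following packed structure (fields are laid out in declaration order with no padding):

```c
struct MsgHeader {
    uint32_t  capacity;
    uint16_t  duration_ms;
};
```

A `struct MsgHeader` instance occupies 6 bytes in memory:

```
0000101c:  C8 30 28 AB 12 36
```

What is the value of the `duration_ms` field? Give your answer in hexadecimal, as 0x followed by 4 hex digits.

`duration_ms` follows `capacity` (4 bytes), so it starts at byte offset 4 and occupies 2 bytes.
Bytes at offsets 4..5: 12 36.
In big-endian order the high byte comes first in memory.
The bytes are already most-significant first: 0x1236.

0x1236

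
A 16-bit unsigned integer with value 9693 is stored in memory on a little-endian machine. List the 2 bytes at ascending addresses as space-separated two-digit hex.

9693 in hexadecimal, padded to 16 bits, is 0x25DD.
Split into bytes (most-significant first): 25 DD.
Little-endian stores the least-significant byte at the lowest address.
So at ascending addresses the bytes are DD 25.

DD 25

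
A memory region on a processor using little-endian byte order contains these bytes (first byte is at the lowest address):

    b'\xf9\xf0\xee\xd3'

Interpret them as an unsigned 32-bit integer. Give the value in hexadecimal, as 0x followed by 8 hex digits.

Little-endian: lowest address holds the least-significant byte.
Reassemble most-significant byte first: D3 EE F0 F9 → 0xD3EEF0F9.

0xD3EEF0F9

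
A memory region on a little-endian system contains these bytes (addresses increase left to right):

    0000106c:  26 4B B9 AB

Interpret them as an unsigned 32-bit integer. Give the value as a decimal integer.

Little-endian: lowest address holds the least-significant byte.
Reassemble most-significant byte first: AB B9 4B 26 → 0xABB94B26.
0xABB94B26 = 2881047334.

2881047334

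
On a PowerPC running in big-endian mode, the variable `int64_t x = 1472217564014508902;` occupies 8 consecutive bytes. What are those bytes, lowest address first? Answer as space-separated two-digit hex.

1472217564014508902 in hexadecimal, padded to 64 bits, is 0x146E5E13072CFB66.
Split into bytes (most-significant first): 14 6E 5E 13 07 2C FB 66.
Big-endian: lowest address holds the most-significant byte.
So the memory order matches the most-significant-first order: 14 6E 5E 13 07 2C FB 66.

14 6E 5E 13 07 2C FB 66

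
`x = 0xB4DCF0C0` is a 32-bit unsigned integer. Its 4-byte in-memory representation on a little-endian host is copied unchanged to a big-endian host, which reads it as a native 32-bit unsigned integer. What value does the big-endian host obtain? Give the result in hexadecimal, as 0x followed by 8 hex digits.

Stored little-endian, the bytes at ascending addresses are C0 F0 DC B4.
Read back as big-endian, the last byte is least significant, giving 0xC0F0DCB4.

0xC0F0DCB4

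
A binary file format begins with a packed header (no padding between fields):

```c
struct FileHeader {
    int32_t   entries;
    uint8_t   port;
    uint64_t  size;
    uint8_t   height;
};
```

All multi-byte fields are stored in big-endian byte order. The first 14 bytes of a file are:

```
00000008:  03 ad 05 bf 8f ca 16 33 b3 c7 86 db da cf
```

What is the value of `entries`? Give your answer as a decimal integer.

61670847

`entries` is the first field, at byte offset 0, occupying 4 bytes.
Bytes at offsets 0..3: 03 AD 05 BF.
Big-endian: lowest address holds the most-significant byte.
The bytes are already most-significant first: 0x03AD05BF.
0x03AD05BF = 61670847.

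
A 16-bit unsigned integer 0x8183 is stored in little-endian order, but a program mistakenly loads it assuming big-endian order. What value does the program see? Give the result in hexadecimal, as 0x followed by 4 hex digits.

Stored little-endian, the bytes at ascending addresses are 83 81.
Read back as big-endian, the last byte is least significant, giving 0x8381.

0x8381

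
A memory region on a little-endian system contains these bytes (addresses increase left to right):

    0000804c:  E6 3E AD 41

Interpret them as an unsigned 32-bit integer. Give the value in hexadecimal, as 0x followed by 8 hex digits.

In little-endian order the low byte comes first in memory.
Reassemble most-significant byte first: 41 AD 3E E6 → 0x41AD3EE6.

0x41AD3EE6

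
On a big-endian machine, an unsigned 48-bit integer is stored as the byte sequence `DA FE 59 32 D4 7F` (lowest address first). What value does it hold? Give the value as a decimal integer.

240785953051775

Big-endian stores the most-significant byte at the lowest address.
The bytes are already most-significant first: 0xDAFE5932D47F.
0xDAFE5932D47F = 240785953051775.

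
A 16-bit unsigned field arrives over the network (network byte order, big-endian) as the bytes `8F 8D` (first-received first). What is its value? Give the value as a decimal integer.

Big-endian: lowest address holds the most-significant byte.
The bytes are already most-significant first: 0x8F8D.
0x8F8D = 36749.

36749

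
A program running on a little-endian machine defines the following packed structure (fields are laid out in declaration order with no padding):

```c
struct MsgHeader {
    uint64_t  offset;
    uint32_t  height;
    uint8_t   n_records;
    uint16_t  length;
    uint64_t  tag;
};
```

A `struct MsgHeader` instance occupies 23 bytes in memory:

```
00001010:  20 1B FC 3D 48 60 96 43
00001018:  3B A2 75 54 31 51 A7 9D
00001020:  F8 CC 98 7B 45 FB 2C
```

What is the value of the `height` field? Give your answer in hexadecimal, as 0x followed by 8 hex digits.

0x5475A23B

`height` follows `offset` (8 bytes), so it starts at byte offset 8 and occupies 4 bytes.
Bytes at offsets 8..11: 3B A2 75 54.
In little-endian order the low byte comes first in memory.
Reassemble most-significant byte first: 54 75 A2 3B → 0x5475A23B.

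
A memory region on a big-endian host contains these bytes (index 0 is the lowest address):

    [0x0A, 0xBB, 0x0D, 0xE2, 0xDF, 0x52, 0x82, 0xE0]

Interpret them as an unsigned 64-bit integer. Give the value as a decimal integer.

Big-endian stores the most-significant byte at the lowest address.
The bytes are already most-significant first: 0x0ABB0DE2DF5282E0.
0x0ABB0DE2DF5282E0 = 773227029084668640.

773227029084668640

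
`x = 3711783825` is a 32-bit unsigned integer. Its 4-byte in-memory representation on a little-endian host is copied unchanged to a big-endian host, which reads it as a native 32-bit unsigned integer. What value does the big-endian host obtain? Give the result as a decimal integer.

3711783825 in 32-bit hexadecimal is 0xDD3D5391.
Stored little-endian, the bytes at ascending addresses are 91 53 3D DD.
Read back as big-endian, the last byte is least significant, giving 0x91533DDD.
0x91533DDD = 2438151645.

2438151645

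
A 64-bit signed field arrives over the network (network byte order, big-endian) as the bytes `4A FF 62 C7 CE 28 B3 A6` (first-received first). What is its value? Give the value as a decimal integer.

Big-endian: lowest address holds the most-significant byte.
The bytes are already most-significant first: 0x4AFF62C7CE28B3A6.
0x4AFF62C7CE28B3A6 = 5404146688164672422.

5404146688164672422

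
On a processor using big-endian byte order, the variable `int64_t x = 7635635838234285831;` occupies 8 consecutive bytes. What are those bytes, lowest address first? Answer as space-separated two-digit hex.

69 F7 3A 56 EC 32 57 07

7635635838234285831 in hexadecimal, padded to 64 bits, is 0x69F73A56EC325707.
Split into bytes (most-significant first): 69 F7 3A 56 EC 32 57 07.
In big-endian order the high byte comes first in memory.
So the memory order matches the most-significant-first order: 69 F7 3A 56 EC 32 57 07.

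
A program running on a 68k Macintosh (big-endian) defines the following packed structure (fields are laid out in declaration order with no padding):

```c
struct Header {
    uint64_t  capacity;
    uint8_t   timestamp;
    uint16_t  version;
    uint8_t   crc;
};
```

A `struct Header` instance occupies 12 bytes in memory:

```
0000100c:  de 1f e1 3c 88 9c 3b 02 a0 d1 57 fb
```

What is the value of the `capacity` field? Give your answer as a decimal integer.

`capacity` is the first field, at byte offset 0, occupying 8 bytes.
Bytes at offsets 0..7: DE 1F E1 3C 88 9C 3B 02.
In big-endian order the high byte comes first in memory.
The bytes are already most-significant first: 0xDE1FE13C889C3B02.
0xDE1FE13C889C3B02 = 16005759250804259586.

16005759250804259586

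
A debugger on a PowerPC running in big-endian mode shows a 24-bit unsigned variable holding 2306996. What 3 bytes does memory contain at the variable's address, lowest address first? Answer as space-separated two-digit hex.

23 33 B4

2306996 in hexadecimal, padded to 24 bits, is 0x2333B4.
Split into bytes (most-significant first): 23 33 B4.
Big-endian: lowest address holds the most-significant byte.
So the memory order matches the most-significant-first order: 23 33 B4.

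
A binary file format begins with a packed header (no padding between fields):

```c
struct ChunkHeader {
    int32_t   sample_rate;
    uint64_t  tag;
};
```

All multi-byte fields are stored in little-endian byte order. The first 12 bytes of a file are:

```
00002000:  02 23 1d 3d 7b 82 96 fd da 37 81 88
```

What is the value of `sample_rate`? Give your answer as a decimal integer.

`sample_rate` is the first field, at byte offset 0, occupying 4 bytes.
Bytes at offsets 0..3: 02 23 1D 3D.
In little-endian order the low byte comes first in memory.
Reassemble most-significant byte first: 3D 1D 23 02 → 0x3D1D2302.
0x3D1D2302 = 1025319682.

1025319682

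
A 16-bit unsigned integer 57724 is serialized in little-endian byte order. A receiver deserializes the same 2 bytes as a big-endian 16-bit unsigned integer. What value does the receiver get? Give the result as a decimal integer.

57724 in 16-bit hexadecimal is 0xE17C.
Stored little-endian, the bytes at ascending addresses are 7C E1.
Read back as big-endian, the last byte is least significant, giving 0x7CE1.
0x7CE1 = 31969.

31969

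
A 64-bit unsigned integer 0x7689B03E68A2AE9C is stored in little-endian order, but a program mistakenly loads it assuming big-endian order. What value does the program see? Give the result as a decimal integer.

Stored little-endian, the bytes at ascending addresses are 9C AE A2 68 3E B0 89 76.
Read back as big-endian, the last byte is least significant, giving 0x9CAEA2683EB08976.
0x9CAEA2683EB08976 = 11290139884476467574.

11290139884476467574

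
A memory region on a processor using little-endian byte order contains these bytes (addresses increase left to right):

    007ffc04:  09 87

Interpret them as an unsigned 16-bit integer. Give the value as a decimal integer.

Little-endian: lowest address holds the least-significant byte.
Reassemble most-significant byte first: 87 09 → 0x8709.
0x8709 = 34569.

34569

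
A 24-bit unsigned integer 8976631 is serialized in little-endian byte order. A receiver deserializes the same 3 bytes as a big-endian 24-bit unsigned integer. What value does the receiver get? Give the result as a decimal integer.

16251016

8976631 in 24-bit hexadecimal is 0x88F8F7.
Stored little-endian, the bytes at ascending addresses are F7 F8 88.
Read back as big-endian, the last byte is least significant, giving 0xF7F888.
0xF7F888 = 16251016.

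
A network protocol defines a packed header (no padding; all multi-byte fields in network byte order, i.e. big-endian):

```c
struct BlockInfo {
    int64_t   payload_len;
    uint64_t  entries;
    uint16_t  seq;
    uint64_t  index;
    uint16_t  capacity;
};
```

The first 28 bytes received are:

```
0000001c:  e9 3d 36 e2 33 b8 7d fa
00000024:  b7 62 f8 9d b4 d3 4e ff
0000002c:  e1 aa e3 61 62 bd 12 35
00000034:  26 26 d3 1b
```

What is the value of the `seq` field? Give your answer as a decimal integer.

57770

`seq` follows `payload_len` (8 B), `entries` (8 B), so it starts at offset 8 + 8 = 16 and occupies 2 bytes.
Bytes at offsets 16..17: E1 AA.
Big-endian: lowest address holds the most-significant byte.
The bytes are already most-significant first: 0xE1AA.
0xE1AA = 57770.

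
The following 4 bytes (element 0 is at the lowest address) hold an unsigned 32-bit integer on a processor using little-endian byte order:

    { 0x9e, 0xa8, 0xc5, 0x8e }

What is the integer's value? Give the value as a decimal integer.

2395318430

Little-endian stores the least-significant byte at the lowest address.
Reassemble most-significant byte first: 8E C5 A8 9E → 0x8EC5A89E.
0x8EC5A89E = 2395318430.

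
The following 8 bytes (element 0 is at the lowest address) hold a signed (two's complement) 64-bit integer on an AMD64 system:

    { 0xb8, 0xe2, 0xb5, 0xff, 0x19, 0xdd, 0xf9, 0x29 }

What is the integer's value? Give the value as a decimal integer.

Little-endian stores the least-significant byte at the lowest address.
Reassemble most-significant byte first: 29 F9 DD 19 FF B5 E2 B8 → 0x29F9DD19FFB5E2B8.
0x29F9DD19FFB5E2B8 = 3024691728490029752.

3024691728490029752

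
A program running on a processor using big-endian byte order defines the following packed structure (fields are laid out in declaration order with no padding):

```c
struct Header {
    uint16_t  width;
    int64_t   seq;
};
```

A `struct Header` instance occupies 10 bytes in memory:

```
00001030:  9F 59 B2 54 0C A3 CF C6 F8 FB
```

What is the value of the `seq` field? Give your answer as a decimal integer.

-5596834539209557765

`seq` follows `width` (2 bytes), so it starts at byte offset 2 and occupies 8 bytes.
Bytes at offsets 2..9: B2 54 0C A3 CF C6 F8 FB.
In big-endian order the high byte comes first in memory.
The bytes are already most-significant first: 0xB2540CA3CFC6F8FB.
Top bit is set, so as a signed 64-bit value this is 0xB2540CA3CFC6F8FB − 2^64 = -5596834539209557765.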